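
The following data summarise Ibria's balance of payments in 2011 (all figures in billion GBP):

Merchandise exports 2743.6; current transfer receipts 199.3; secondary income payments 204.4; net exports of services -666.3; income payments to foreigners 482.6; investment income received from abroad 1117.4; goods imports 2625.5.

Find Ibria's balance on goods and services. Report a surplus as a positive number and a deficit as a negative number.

-548.2

Goods balance = 2743.6 - 2625.5 = 118.1
Services balance = -666.3
Trade balance (goods + services) = 118.1 + (-666.3) = -548.2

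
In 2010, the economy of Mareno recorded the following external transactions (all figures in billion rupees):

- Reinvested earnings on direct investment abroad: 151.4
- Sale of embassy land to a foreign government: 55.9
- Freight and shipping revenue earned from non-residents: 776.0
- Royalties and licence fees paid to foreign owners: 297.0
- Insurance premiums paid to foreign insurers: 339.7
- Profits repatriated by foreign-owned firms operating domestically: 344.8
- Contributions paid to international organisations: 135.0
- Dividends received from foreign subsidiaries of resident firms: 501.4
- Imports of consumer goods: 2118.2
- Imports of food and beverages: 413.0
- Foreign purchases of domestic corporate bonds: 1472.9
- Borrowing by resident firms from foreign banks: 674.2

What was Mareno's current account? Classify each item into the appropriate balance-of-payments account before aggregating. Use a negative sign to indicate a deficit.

Goods: -413.0 - 2118.2 = -2531.2
Services: -339.7 + 776.0 - 297.0 = 139.3
Primary income: 501.4 - 344.8 + 151.4 = 308.0
Secondary income: -135.0
Current account = (-2531.2) + 139.3 + 308.0 + (-135.0) = -2218.9
(Excluded from the current account — capital account: sale of embassy land to a foreign government 55.9; financial account: foreign purchases of domestic corporate bonds 1472.9, borrowing by resident firms from foreign banks 674.2.)

-2218.9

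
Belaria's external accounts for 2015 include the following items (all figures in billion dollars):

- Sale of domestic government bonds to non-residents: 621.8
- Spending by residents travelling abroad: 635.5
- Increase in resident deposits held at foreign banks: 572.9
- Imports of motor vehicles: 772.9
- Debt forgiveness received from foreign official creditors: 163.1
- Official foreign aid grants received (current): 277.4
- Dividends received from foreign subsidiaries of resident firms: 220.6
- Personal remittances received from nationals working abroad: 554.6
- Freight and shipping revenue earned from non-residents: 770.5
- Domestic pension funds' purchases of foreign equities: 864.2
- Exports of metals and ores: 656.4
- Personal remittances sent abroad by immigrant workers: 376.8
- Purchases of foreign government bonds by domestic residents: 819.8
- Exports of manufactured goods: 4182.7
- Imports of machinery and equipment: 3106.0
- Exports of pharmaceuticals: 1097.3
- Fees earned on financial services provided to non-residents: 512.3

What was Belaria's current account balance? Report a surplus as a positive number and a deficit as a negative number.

Goods: 1097.3 + 656.4 - 3106.0 - 772.9 + 4182.7 = 2057.5
Services: 770.5 + 512.3 - 635.5 = 647.3
Primary income: 220.6
Secondary income: 277.4 + 554.6 - 376.8 = 455.2
Current account = 2057.5 + 647.3 + 220.6 + 455.2 = 3380.6
(Excluded from the current account — financial account: sale of domestic government bonds to non-residents 621.8, increase in resident deposits held at foreign banks 572.9, domestic pension funds' purchases of foreign equities 864.2, purchases of foreign government bonds by domestic residents 819.8; capital account: debt forgiveness received from foreign official creditors 163.1.)

3380.6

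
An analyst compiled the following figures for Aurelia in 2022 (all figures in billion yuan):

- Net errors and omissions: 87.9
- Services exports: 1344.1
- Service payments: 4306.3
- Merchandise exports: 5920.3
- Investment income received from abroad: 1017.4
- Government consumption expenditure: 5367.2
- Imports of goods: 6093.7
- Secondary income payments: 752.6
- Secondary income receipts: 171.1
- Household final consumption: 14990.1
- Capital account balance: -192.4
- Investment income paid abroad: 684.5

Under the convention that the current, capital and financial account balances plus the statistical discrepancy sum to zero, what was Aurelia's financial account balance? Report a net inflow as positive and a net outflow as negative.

3488.7

Goods balance = 5920.3 - 6093.7 = -173.4
Services balance = 1344.1 - 4306.3 = -2962.2
Trade balance (goods + services) = -173.4 + (-2962.2) = -3135.6
Net primary income = 1017.4 - 684.5 = 332.9
Net secondary income = 171.1 - 752.6 = -581.5
Current account = -3135.6 + 332.9 + (-581.5) = -3384.2
Financial account = -(-3384.2 + (-192.4) + 87.9) = 3488.7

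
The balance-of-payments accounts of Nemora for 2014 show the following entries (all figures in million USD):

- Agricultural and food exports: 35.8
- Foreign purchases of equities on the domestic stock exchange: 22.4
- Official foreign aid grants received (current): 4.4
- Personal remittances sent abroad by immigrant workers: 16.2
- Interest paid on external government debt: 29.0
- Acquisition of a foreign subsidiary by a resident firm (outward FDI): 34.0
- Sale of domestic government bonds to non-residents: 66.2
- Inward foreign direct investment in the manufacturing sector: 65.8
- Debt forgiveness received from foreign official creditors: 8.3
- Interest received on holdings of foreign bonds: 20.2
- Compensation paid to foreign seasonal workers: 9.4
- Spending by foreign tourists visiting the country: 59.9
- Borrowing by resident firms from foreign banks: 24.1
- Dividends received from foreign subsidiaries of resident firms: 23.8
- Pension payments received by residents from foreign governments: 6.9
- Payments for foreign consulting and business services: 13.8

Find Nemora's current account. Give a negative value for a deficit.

82.6

Goods: 35.8
Services: 59.9 - 13.8 = 46.1
Primary income: -29.0 + 20.2 - 9.4 + 23.8 = 5.6
Secondary income: 4.4 + 6.9 - 16.2 = -4.9
Current account = 35.8 + 46.1 + 5.6 + (-4.9) = 82.6
(Excluded from the current account — financial account: foreign purchases of equities on the domestic stock exchange 22.4, acquisition of a foreign subsidiary by a resident firm (outward FDI) 34.0, sale of domestic government bonds to non-residents 66.2, inward foreign direct investment in the manufacturing sector 65.8, borrowing by resident firms from foreign banks 24.1; capital account: debt forgiveness received from foreign official creditors 8.3.)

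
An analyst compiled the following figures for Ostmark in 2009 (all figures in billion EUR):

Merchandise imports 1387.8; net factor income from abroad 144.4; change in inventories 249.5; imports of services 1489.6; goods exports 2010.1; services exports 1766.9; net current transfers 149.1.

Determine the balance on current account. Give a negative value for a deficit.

Goods balance = 2010.1 - 1387.8 = 622.3
Services balance = 1766.9 - 1489.6 = 277.3
Trade balance (goods + services) = 622.3 + 277.3 = 899.6
Net primary income = 144.4
Net secondary income = 149.1
Current account = 899.6 + 144.4 + 149.1 = 1193.1

1193.1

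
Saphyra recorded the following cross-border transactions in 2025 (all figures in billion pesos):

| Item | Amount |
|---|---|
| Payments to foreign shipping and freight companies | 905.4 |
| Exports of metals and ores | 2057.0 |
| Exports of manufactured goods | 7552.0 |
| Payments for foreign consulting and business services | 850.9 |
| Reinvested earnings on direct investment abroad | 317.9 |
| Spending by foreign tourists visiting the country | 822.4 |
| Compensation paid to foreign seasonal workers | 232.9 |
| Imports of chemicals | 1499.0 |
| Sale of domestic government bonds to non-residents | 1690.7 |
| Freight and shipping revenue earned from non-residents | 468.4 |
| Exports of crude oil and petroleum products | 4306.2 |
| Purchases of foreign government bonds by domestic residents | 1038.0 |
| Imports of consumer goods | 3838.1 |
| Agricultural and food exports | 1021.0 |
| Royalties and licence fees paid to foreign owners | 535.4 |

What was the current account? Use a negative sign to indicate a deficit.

Goods: 1021.0 + 7552.0 + 4306.2 - 3838.1 - 1499.0 + 2057.0 = 9599.1
Services: -535.4 - 850.9 - 905.4 + 468.4 + 822.4 = -1000.9
Primary income: 317.9 - 232.9 = 85.0
Current account = 9599.1 + (-1000.9) + 85.0 = 8683.2
(Excluded from the current account — financial account: sale of domestic government bonds to non-residents 1690.7, purchases of foreign government bonds by domestic residents 1038.0.)

8683.2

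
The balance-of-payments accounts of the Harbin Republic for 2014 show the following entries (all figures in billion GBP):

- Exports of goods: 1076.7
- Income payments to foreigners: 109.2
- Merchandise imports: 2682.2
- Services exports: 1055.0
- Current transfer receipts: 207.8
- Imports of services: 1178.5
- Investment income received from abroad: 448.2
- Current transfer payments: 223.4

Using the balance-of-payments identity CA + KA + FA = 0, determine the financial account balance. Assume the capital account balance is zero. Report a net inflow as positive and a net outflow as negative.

Goods balance = 1076.7 - 2682.2 = -1605.5
Services balance = 1055.0 - 1178.5 = -123.5
Trade balance (goods + services) = -1605.5 + (-123.5) = -1729.0
Net primary income = 448.2 - 109.2 = 339.0
Net secondary income = 207.8 - 223.4 = -15.6
Current account = -1729.0 + 339.0 + (-15.6) = -1405.6
Financial account = -(-1405.6) = 1405.6

1405.6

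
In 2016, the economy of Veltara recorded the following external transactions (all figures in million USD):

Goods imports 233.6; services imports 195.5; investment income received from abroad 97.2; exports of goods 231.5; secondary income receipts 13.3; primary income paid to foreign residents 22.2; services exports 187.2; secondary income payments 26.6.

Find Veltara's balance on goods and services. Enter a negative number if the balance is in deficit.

Goods balance = 231.5 - 233.6 = -2.1
Services balance = 187.2 - 195.5 = -8.3
Trade balance (goods + services) = -2.1 + (-8.3) = -10.4

-10.4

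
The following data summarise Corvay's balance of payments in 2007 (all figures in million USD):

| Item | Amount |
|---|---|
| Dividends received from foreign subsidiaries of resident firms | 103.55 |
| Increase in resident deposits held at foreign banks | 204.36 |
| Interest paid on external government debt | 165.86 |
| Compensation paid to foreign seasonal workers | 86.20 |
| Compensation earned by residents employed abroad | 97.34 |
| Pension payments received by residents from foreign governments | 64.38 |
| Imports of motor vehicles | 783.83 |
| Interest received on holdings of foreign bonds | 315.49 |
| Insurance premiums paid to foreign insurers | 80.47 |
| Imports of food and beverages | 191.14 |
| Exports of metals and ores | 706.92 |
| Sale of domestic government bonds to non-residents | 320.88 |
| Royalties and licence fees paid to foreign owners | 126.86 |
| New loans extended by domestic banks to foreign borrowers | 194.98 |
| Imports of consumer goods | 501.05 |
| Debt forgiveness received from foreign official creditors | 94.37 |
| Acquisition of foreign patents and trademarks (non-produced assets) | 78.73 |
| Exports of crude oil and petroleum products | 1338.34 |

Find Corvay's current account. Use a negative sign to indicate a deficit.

Goods: 1338.34 - 191.14 + 706.92 - 783.83 - 501.05 = 569.24
Services: -126.86 - 80.47 = -207.33
Primary income: -165.86 + 315.49 - 86.20 + 103.55 + 97.34 = 264.32
Secondary income: 64.38
Current account = 569.24 + (-207.33) + 264.32 + 64.38 = 690.61
(Excluded from the current account — financial account: increase in resident deposits held at foreign banks 204.36, sale of domestic government bonds to non-residents 320.88, new loans extended by domestic banks to foreign borrowers 194.98; capital account: debt forgiveness received from foreign official creditors 94.37, acquisition of foreign patents and trademarks (non-produced assets) 78.73.)

690.61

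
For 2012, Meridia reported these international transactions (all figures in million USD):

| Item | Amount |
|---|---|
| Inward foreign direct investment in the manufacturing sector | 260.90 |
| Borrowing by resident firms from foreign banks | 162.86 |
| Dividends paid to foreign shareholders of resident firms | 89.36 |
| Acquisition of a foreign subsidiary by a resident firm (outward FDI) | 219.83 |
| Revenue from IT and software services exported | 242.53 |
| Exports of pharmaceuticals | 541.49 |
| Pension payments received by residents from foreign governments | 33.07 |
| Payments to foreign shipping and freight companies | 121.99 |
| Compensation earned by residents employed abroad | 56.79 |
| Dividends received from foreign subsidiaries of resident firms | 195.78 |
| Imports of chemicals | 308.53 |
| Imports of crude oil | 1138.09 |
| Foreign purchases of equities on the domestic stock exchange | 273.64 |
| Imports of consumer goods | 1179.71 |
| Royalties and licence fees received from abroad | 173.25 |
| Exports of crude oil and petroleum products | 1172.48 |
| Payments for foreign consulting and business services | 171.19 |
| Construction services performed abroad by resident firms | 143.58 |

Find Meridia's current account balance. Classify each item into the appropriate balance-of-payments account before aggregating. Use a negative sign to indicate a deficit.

Goods: 1172.48 - 1138.09 - 1179.71 - 308.53 + 541.49 = -912.36
Services: -171.19 + 173.25 - 121.99 + 143.58 + 242.53 = 266.18
Primary income: -89.36 + 195.78 + 56.79 = 163.21
Secondary income: 33.07
Current account = (-912.36) + 266.18 + 163.21 + 33.07 = -449.90
(Excluded from the current account — financial account: inward foreign direct investment in the manufacturing sector 260.90, borrowing by resident firms from foreign banks 162.86, acquisition of a foreign subsidiary by a resident firm (outward FDI) 219.83, foreign purchases of equities on the domestic stock exchange 273.64.)

-449.90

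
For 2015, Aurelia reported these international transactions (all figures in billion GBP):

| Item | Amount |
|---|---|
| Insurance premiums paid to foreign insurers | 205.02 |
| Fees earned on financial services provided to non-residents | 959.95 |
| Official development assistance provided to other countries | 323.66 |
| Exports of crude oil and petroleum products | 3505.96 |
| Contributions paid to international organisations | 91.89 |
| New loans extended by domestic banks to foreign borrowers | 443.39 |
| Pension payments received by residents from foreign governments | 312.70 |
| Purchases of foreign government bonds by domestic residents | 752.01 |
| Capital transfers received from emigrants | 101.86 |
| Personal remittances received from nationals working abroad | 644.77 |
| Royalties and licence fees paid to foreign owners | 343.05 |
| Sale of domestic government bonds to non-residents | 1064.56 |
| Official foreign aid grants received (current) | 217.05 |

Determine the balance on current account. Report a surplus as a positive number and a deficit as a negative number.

Goods: 3505.96
Services: 959.95 - 343.05 - 205.02 = 411.88
Secondary income: 312.70 + 644.77 - 91.89 + 217.05 - 323.66 = 758.97
Current account = 3505.96 + 411.88 + 758.97 = 4676.81
(Excluded from the current account — financial account: new loans extended by domestic banks to foreign borrowers 443.39, purchases of foreign government bonds by domestic residents 752.01, sale of domestic government bonds to non-residents 1064.56; capital account: capital transfers received from emigrants 101.86.)

4676.81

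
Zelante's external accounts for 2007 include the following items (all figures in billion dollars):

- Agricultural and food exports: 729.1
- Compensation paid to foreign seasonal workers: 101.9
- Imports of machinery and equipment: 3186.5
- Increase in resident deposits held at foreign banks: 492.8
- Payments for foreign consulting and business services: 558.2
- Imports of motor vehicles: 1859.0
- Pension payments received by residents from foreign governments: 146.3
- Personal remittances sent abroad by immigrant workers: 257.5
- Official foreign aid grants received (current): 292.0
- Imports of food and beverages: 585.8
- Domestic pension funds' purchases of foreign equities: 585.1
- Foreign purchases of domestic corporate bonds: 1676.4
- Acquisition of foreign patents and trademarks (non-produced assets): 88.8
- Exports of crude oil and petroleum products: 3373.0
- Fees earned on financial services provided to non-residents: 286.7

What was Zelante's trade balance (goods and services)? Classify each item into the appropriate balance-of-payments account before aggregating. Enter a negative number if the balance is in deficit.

Goods: -585.8 + 729.1 - 3186.5 + 3373.0 - 1859.0 = -1529.2
Services: -558.2 + 286.7 = -271.5
Trade balance = -1529.2 + (-271.5) = -1800.7
(Excluded from the trade balance — primary income: compensation paid to foreign seasonal workers 101.9; financial account: increase in resident deposits held at foreign banks 492.8, domestic pension funds' purchases of foreign equities 585.1, foreign purchases of domestic corporate bonds 1676.4; secondary income: pension payments received by residents from foreign governments 146.3, personal remittances sent abroad by immigrant workers 257.5, official foreign aid grants received (current) 292.0; capital account: acquisition of foreign patents and trademarks (non-produced assets) 88.8.)

-1800.7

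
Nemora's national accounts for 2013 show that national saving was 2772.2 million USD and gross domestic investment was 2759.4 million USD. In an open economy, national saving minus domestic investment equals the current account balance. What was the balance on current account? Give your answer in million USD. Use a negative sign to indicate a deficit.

12.8

S - I = CA (net lending to the rest of the world).
CA = S - I = 2772.2 - 2759.4 = 12.8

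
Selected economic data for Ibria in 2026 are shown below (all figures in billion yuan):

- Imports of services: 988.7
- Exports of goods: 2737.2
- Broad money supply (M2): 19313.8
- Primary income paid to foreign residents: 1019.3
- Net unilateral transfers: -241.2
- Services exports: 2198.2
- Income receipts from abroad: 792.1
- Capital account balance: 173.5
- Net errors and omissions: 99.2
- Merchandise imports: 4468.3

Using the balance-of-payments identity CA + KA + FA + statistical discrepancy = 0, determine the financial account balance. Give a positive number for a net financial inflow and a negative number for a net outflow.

Goods balance = 2737.2 - 4468.3 = -1731.1
Services balance = 2198.2 - 988.7 = 1209.5
Trade balance (goods + services) = -1731.1 + 1209.5 = -521.6
Net primary income = 792.1 - 1019.3 = -227.2
Net secondary income = -241.2
Current account = -521.6 + (-227.2) + (-241.2) = -990.0
Financial account = -(-990.0 + 173.5 + 99.2) = 717.3

717.3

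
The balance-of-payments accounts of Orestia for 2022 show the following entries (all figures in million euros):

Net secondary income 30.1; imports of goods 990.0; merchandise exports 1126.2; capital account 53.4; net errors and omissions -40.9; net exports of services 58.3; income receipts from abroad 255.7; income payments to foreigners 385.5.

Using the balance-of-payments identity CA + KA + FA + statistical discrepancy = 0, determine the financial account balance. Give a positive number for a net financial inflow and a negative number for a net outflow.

-107.3

Goods balance = 1126.2 - 990.0 = 136.2
Services balance = 58.3
Trade balance (goods + services) = 136.2 + 58.3 = 194.5
Net primary income = 255.7 - 385.5 = -129.8
Net secondary income = 30.1
Current account = 194.5 + (-129.8) + 30.1 = 94.8
Financial account = -(94.8 + 53.4 + (-40.9)) = -107.3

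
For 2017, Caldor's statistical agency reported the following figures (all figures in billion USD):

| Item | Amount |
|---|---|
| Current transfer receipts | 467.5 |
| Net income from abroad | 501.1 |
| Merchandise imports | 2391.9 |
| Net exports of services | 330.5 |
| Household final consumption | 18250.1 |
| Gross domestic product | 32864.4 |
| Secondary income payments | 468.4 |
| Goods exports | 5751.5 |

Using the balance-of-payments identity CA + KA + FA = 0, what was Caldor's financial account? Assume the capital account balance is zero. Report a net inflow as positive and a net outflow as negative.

-4190.3

Goods balance = 5751.5 - 2391.9 = 3359.6
Services balance = 330.5
Trade balance (goods + services) = 3359.6 + 330.5 = 3690.1
Net primary income = 501.1
Net secondary income = 467.5 - 468.4 = -0.9
Current account = 3690.1 + 501.1 + (-0.9) = 4190.3
Financial account = -(4190.3) = -4190.3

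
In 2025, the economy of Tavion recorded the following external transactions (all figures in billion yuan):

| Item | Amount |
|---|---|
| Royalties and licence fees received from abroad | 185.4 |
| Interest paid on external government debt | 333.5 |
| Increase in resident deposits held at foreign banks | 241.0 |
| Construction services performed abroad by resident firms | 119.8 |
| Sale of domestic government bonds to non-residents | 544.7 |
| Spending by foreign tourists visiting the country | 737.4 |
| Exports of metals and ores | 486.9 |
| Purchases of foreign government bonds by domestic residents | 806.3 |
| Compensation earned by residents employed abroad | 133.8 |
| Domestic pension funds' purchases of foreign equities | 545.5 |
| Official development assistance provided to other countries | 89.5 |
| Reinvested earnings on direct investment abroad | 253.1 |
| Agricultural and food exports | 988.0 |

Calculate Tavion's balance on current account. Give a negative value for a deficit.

Goods: 988.0 + 486.9 = 1474.9
Services: 119.8 + 737.4 + 185.4 = 1042.6
Primary income: 253.1 + 133.8 - 333.5 = 53.4
Secondary income: -89.5
Current account = 1474.9 + 1042.6 + 53.4 + (-89.5) = 2481.4
(Excluded from the current account — financial account: increase in resident deposits held at foreign banks 241.0, sale of domestic government bonds to non-residents 544.7, purchases of foreign government bonds by domestic residents 806.3, domestic pension funds' purchases of foreign equities 545.5.)

2481.4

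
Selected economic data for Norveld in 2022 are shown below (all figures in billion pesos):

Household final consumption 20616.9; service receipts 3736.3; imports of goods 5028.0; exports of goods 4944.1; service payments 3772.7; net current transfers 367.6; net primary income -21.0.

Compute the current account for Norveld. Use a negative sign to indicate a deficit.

Goods balance = 4944.1 - 5028.0 = -83.9
Services balance = 3736.3 - 3772.7 = -36.4
Trade balance (goods + services) = -83.9 + (-36.4) = -120.3
Net primary income = -21.0
Net secondary income = 367.6
Current account = -120.3 + (-21.0) + 367.6 = 226.3

226.3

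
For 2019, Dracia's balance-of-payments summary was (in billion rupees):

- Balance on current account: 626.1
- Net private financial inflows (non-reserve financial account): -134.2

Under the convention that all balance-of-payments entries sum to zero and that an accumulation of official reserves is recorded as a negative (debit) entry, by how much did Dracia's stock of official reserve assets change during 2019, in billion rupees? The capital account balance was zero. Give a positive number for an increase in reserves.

Official reserve transactions balance = -(626.1 + (-134.2)) = -491.9
An accumulation of reserves is recorded as a debit (negative entry), so the change in the stock of reserves is the negative of that balance.
Change in official reserves = -(-491.9) = 491.9

491.9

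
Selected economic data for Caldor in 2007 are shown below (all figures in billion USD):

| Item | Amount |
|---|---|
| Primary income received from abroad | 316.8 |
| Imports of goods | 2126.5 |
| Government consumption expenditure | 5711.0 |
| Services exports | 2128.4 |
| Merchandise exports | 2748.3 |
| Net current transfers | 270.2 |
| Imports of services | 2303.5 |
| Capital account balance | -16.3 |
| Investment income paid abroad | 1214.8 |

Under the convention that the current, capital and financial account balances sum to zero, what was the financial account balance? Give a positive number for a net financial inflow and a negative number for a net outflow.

Goods balance = 2748.3 - 2126.5 = 621.8
Services balance = 2128.4 - 2303.5 = -175.1
Trade balance (goods + services) = 621.8 + (-175.1) = 446.7
Net primary income = 316.8 - 1214.8 = -898.0
Net secondary income = 270.2
Current account = 446.7 + (-898.0) + 270.2 = -181.1
Financial account = -(-181.1 + (-16.3)) = 197.4

197.4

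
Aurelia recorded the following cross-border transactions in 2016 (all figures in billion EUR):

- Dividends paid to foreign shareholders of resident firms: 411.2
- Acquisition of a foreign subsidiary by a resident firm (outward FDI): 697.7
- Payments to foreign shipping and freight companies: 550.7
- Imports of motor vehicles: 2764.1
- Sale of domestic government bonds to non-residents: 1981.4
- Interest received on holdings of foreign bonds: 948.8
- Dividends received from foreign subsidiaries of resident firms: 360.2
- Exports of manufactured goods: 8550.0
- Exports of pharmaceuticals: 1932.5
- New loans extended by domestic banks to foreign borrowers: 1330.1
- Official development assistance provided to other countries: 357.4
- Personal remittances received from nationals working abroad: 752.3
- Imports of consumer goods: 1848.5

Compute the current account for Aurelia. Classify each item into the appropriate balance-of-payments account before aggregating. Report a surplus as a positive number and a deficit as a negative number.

6611.9

Goods: -1848.5 + 8550.0 + 1932.5 - 2764.1 = 5869.9
Services: -550.7
Primary income: 360.2 - 411.2 + 948.8 = 897.8
Secondary income: 752.3 - 357.4 = 394.9
Current account = 5869.9 + (-550.7) + 897.8 + 394.9 = 6611.9
(Excluded from the current account — financial account: acquisition of a foreign subsidiary by a resident firm (outward FDI) 697.7, sale of domestic government bonds to non-residents 1981.4, new loans extended by domestic banks to foreign borrowers 1330.1.)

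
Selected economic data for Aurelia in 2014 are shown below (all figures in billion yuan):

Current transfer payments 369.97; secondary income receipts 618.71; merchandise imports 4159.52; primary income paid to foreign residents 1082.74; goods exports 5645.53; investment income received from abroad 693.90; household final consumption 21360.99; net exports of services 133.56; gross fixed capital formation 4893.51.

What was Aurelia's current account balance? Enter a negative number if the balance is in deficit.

Goods balance = 5645.53 - 4159.52 = 1486.01
Services balance = 133.56
Trade balance (goods + services) = 1486.01 + 133.56 = 1619.57
Net primary income = 693.90 - 1082.74 = -388.84
Net secondary income = 618.71 - 369.97 = 248.74
Current account = 1619.57 + (-388.84) + 248.74 = 1479.47

1479.47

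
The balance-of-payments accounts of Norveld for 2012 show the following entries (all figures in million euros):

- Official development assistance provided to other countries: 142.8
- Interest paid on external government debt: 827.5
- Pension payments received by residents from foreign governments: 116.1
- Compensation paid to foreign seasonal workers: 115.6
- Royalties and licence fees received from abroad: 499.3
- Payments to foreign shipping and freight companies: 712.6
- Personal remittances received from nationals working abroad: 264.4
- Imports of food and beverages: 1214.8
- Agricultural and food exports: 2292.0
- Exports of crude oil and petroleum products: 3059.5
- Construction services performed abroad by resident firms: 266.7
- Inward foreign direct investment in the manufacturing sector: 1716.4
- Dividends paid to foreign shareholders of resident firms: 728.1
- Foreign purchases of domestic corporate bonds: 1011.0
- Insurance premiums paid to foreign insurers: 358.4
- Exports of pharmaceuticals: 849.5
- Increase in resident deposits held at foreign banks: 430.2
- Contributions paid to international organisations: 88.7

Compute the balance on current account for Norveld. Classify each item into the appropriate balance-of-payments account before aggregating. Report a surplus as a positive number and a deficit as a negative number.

3159.0

Goods: -1214.8 + 2292.0 + 3059.5 + 849.5 = 4986.2
Services: 499.3 - 358.4 - 712.6 + 266.7 = -305.0
Primary income: -827.5 - 115.6 - 728.1 = -1671.2
Secondary income: 264.4 + 116.1 - 142.8 - 88.7 = 149.0
Current account = 4986.2 + (-305.0) + (-1671.2) + 149.0 = 3159.0
(Excluded from the current account — financial account: inward foreign direct investment in the manufacturing sector 1716.4, foreign purchases of domestic corporate bonds 1011.0, increase in resident deposits held at foreign banks 430.2.)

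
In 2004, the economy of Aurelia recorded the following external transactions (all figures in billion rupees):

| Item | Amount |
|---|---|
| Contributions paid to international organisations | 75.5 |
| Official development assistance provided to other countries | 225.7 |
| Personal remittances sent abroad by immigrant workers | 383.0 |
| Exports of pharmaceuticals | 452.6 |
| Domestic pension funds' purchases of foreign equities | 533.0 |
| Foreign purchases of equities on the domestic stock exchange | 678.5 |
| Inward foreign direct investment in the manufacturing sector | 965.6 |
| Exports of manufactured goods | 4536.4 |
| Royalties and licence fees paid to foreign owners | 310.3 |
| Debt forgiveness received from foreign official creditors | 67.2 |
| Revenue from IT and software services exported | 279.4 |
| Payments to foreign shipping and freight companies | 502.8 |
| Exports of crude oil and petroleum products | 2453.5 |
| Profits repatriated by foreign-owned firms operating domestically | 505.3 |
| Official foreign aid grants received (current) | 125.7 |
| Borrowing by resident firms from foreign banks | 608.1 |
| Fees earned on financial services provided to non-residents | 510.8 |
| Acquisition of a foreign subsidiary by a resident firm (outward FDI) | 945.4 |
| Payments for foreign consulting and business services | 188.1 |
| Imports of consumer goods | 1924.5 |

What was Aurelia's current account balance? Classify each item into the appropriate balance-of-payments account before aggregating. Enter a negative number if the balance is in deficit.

Goods: 2453.5 - 1924.5 + 4536.4 + 452.6 = 5518.0
Services: -502.8 + 279.4 - 310.3 + 510.8 - 188.1 = -211.0
Primary income: -505.3
Secondary income: -383.0 - 75.5 + 125.7 - 225.7 = -558.5
Current account = 5518.0 + (-211.0) + (-505.3) + (-558.5) = 4243.2
(Excluded from the current account — financial account: domestic pension funds' purchases of foreign equities 533.0, foreign purchases of equities on the domestic stock exchange 678.5, inward foreign direct investment in the manufacturing sector 965.6, borrowing by resident firms from foreign banks 608.1, acquisition of a foreign subsidiary by a resident firm (outward FDI) 945.4; capital account: debt forgiveness received from foreign official creditors 67.2.)

4243.2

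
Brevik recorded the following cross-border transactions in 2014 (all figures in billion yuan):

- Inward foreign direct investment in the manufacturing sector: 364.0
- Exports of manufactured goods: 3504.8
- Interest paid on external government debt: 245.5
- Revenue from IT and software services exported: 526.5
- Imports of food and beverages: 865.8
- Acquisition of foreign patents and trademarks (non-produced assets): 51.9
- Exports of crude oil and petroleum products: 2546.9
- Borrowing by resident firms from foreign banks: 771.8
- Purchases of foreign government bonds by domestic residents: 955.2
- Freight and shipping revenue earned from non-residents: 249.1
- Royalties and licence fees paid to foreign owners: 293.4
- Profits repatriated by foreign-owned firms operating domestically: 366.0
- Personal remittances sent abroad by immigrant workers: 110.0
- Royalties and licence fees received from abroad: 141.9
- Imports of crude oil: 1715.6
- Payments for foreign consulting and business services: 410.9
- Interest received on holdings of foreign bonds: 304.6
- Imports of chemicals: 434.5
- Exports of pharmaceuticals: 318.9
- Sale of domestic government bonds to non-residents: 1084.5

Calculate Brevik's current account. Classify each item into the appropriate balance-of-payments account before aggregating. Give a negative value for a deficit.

3151.0

Goods: -434.5 - 1715.6 + 3504.8 + 318.9 - 865.8 + 2546.9 = 3354.7
Services: 249.1 - 410.9 - 293.4 + 141.9 + 526.5 = 213.2
Primary income: 304.6 - 366.0 - 245.5 = -306.9
Secondary income: -110.0
Current account = 3354.7 + 213.2 + (-306.9) + (-110.0) = 3151.0
(Excluded from the current account — financial account: inward foreign direct investment in the manufacturing sector 364.0, borrowing by resident firms from foreign banks 771.8, purchases of foreign government bonds by domestic residents 955.2, sale of domestic government bonds to non-residents 1084.5; capital account: acquisition of foreign patents and trademarks (non-produced assets) 51.9.)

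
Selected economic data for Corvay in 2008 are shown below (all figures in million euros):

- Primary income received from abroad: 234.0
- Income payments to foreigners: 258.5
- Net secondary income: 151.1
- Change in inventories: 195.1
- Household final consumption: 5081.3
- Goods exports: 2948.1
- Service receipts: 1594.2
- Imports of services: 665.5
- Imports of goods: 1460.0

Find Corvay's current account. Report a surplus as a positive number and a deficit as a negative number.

Goods balance = 2948.1 - 1460.0 = 1488.1
Services balance = 1594.2 - 665.5 = 928.7
Trade balance (goods + services) = 1488.1 + 928.7 = 2416.8
Net primary income = 234.0 - 258.5 = -24.5
Net secondary income = 151.1
Current account = 2416.8 + (-24.5) + 151.1 = 2543.4

2543.4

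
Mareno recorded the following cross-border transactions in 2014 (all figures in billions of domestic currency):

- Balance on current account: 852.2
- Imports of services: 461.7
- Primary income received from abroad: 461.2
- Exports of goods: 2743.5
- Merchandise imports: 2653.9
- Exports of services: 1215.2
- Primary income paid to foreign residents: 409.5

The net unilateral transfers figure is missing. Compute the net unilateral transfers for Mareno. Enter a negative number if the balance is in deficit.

Current account = goods balance + services balance + net primary income + net secondary income
Sum of the known components = 894.8
Net unilateral transfers = CA - (known components) = 852.2 - 894.8 = -42.6

-42.6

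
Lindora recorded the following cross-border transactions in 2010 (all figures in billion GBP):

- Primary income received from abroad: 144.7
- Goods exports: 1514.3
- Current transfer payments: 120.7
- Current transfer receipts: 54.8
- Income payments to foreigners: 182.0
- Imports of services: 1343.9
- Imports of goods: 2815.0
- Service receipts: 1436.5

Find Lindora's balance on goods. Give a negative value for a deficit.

Goods balance = 1514.3 - 2815.0 = -1300.7

-1300.7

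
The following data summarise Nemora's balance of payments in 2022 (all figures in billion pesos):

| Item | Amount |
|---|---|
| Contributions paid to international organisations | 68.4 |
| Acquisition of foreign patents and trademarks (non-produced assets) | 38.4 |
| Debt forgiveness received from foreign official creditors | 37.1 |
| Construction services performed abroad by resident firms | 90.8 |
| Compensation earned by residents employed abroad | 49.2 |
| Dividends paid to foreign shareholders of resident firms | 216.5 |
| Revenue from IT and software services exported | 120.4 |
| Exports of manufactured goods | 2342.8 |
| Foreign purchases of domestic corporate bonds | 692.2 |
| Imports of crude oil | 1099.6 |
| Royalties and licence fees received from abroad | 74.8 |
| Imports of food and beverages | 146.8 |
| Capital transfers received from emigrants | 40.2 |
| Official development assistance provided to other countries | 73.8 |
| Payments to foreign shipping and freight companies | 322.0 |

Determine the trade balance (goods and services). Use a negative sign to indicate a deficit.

Goods: -146.8 - 1099.6 + 2342.8 = 1096.4
Services: 90.8 + 74.8 - 322.0 + 120.4 = -36.0
Trade balance = 1096.4 + (-36.0) = 1060.4
(Excluded from the trade balance — secondary income: contributions paid to international organisations 68.4, official development assistance provided to other countries 73.8; capital account: acquisition of foreign patents and trademarks (non-produced assets) 38.4, debt forgiveness received from foreign official creditors 37.1, capital transfers received from emigrants 40.2; primary income: compensation earned by residents employed abroad 49.2, dividends paid to foreign shareholders of resident firms 216.5; financial account: foreign purchases of domestic corporate bonds 692.2.)

1060.4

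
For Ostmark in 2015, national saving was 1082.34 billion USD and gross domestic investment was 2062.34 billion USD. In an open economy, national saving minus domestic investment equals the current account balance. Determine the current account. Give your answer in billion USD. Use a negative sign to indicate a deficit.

S - I = CA (net lending to the rest of the world).
CA = S - I = 1082.34 - 2062.34 = -980.00

-980.00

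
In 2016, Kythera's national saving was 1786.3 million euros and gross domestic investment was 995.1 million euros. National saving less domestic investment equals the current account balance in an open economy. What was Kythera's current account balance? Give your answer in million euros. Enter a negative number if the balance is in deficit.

791.2

S - I = CA (net lending to the rest of the world).
CA = S - I = 1786.3 - 995.1 = 791.2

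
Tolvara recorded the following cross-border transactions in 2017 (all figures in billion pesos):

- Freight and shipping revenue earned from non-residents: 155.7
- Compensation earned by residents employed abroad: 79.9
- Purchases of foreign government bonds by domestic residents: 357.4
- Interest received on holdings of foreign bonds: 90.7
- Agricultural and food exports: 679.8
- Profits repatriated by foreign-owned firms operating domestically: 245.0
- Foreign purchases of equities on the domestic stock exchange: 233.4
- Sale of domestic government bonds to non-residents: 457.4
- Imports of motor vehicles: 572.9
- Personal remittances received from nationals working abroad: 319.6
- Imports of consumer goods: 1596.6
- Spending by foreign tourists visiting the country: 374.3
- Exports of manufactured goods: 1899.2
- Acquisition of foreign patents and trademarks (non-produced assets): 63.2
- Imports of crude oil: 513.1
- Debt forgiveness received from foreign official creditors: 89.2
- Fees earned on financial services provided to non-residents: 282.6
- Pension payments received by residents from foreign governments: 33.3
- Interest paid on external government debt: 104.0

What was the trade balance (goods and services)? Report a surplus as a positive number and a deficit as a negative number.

709.0

Goods: -513.1 - 1596.6 + 679.8 + 1899.2 - 572.9 = -103.6
Services: 282.6 + 374.3 + 155.7 = 812.6
Trade balance = -103.6 + 812.6 = 709.0
(Excluded from the trade balance — primary income: compensation earned by residents employed abroad 79.9, interest received on holdings of foreign bonds 90.7, profits repatriated by foreign-owned firms operating domestically 245.0, interest paid on external government debt 104.0; financial account: purchases of foreign government bonds by domestic residents 357.4, foreign purchases of equities on the domestic stock exchange 233.4, sale of domestic government bonds to non-residents 457.4; secondary income: personal remittances received from nationals working abroad 319.6, pension payments received by residents from foreign governments 33.3; capital account: acquisition of foreign patents and trademarks (non-produced assets) 63.2, debt forgiveness received from foreign official creditors 89.2.)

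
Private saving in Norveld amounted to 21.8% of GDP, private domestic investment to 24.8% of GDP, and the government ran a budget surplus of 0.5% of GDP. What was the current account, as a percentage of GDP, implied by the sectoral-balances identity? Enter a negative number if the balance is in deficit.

By the sectoral-balances identity, CA = (S_private - I) + (T - G).
Private balance = 21.8 - 24.8 = -3.0
Government balance (T - G) = 0.5
CA = -3.0 + 0.5 = -2.5

-2.5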